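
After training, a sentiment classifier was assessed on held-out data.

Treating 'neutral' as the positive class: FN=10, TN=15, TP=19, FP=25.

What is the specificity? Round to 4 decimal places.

Specificity = TN/(TN+FP) = 15/(15+25) = 0.3750

0.3750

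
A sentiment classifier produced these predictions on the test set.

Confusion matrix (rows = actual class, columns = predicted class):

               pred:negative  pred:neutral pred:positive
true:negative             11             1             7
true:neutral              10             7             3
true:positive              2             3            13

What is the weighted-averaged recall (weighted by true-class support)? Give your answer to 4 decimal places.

0.5439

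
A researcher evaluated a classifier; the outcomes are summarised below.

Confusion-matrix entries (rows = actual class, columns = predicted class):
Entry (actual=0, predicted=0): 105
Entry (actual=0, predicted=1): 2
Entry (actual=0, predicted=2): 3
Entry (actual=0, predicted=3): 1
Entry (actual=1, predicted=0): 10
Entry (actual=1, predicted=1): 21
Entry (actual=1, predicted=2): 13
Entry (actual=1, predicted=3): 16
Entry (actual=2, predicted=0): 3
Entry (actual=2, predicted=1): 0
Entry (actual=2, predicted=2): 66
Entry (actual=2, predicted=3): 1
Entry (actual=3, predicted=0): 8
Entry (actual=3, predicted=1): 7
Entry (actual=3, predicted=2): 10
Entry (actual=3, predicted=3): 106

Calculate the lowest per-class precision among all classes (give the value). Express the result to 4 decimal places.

Per-class precision (TP/(TP+FP)):
  0: TP=105, FP=10+3+8=21 → 105/126 = 0.83333
  1: TP=21, FP=2+0+7=9 → 21/30 = 0.70000
  2: TP=66, FP=3+13+10=26 → 66/92 = 0.71739
  3: TP=106, FP=1+16+1=18 → 106/124 = 0.85484
Lowest is class '1' with precision = 0.7000.

0.7000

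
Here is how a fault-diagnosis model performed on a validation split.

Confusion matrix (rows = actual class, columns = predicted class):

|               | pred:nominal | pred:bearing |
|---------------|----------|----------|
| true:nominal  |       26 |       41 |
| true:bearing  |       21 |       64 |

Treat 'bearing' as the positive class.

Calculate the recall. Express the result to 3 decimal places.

Recall = TP/(TP+FN) = 64/(64+21) = 64/85 = 0.753

0.753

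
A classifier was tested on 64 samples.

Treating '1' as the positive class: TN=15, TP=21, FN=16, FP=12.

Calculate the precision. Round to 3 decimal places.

Precision = TP/(TP+FP) = 21/(21+12) = 21/33 = 0.636

0.636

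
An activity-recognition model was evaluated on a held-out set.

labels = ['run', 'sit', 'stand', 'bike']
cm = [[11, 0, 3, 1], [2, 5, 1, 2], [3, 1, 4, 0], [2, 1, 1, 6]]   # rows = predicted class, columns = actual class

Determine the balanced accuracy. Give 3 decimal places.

Balanced accuracy = mean of per-class recall.
  run: recall = 11/18 = 0.6111
  sit: recall = 5/7 = 0.7143
  stand: recall = 4/9 = 0.4444
  bike: recall = 6/9 = 0.6667
Mean = (0.6111 + 0.7143 + 0.4444 + 0.6667) / 4 = 0.609

0.609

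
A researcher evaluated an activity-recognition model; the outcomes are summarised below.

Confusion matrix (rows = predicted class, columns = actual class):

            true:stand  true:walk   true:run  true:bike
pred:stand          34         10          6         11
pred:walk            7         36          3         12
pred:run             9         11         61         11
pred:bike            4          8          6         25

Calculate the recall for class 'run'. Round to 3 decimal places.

0.803

Take TP from the diagonal, FP from the rest of the 'run' prediction marginal, FN from the rest of the 'run' actual marginal.
recall = TP/(TP+FN).
run: TP=61, FN=6+3+6=15 → 61/76 = 0.8026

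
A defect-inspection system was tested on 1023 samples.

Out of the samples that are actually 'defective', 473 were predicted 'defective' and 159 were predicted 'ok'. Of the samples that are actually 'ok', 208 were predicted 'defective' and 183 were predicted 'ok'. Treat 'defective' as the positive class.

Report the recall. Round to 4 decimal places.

Recall = TP/(TP+FN) = 473/(473+159) = 473/632 = 0.7484

0.7484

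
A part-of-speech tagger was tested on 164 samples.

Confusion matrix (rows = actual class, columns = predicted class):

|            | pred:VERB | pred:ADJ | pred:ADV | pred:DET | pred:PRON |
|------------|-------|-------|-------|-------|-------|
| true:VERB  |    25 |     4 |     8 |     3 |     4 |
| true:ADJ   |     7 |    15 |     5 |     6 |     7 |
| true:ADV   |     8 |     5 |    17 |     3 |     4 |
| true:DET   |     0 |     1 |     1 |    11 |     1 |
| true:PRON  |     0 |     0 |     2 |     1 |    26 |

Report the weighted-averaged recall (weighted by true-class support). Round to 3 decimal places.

Per-class recall (TP/(TP+FN)):
  VERB: TP=25, FN=4+8+3+4=19 → 25/44 = 0.5682
  ADJ: TP=15, FN=7+5+6+7=25 → 15/40 = 0.3750
  ADV: TP=17, FN=8+5+3+4=20 → 17/37 = 0.4595
  DET: TP=11, FN=0+1+1+1=3 → 11/14 = 0.7857
  PRON: TP=26, FN=0+0+2+1=3 → 26/29 = 0.8966
Weighted-recall = Σ (supportᵢ/N)·recallᵢ with N=164: (44/164)·0.5682 + (40/164)·0.3750 + (37/164)·0.4595 + (14/164)·0.7857 + (29/164)·0.8966 = 0.573

0.573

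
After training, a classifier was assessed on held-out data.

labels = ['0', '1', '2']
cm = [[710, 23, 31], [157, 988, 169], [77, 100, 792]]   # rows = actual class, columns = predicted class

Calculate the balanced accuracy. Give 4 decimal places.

0.8329

Balanced accuracy = mean of per-class recall.
  0: recall = 710/764 = 0.92932
  1: recall = 988/1314 = 0.75190
  2: recall = 792/969 = 0.81734
Mean = (0.92932 + 0.75190 + 0.81734) / 3 = 0.8329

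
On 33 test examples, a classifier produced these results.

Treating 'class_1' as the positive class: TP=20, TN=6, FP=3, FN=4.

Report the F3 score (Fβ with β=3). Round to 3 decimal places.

0.837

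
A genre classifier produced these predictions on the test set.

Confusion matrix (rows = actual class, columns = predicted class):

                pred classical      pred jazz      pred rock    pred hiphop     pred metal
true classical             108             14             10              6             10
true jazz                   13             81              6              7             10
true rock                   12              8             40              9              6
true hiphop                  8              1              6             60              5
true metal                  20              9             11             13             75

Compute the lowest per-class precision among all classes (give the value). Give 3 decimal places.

0.548

Per-class precision (TP/(TP+FP)):
  classical: TP=108, FP=13+12+8+20=53 → 108/161 = 0.6708
  jazz: TP=81, FP=14+8+1+9=32 → 81/113 = 0.7168
  rock: TP=40, FP=10+6+6+11=33 → 40/73 = 0.5479
  hiphop: TP=60, FP=6+7+9+13=35 → 60/95 = 0.6316
  metal: TP=75, FP=10+10+6+5=31 → 75/106 = 0.7075
Lowest is class 'rock' with precision = 0.548.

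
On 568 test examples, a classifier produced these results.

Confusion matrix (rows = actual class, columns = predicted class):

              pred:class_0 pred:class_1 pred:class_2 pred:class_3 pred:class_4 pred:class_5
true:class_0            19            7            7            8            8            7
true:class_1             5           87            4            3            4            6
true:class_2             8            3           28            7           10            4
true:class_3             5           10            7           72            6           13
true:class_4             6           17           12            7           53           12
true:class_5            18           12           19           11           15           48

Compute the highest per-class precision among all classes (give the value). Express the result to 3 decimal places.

Per-class precision (TP/(TP+FP)):
  class_0: TP=19, FP=5+8+5+6+18=42 → 19/61 = 0.3115
  class_1: TP=87, FP=7+3+10+17+12=49 → 87/136 = 0.6397
  class_2: TP=28, FP=7+4+7+12+19=49 → 28/77 = 0.3636
  class_3: TP=72, FP=8+3+7+7+11=36 → 72/108 = 0.6667
  class_4: TP=53, FP=8+4+10+6+15=43 → 53/96 = 0.5521
  class_5: TP=48, FP=7+6+4+13+12=42 → 48/90 = 0.5333
Highest is class 'class_3' with precision = 0.667.

0.667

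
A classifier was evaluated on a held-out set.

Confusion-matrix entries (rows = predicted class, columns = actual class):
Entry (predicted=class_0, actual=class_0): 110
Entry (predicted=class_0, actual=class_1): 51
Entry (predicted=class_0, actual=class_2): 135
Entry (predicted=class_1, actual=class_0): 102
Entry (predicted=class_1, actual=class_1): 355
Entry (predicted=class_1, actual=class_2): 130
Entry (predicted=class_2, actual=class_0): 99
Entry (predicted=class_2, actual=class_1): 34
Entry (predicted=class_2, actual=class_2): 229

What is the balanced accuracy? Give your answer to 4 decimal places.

Balanced accuracy = mean of per-class recall.
  class_0: recall = 110/311 = 0.35370
  class_1: recall = 355/440 = 0.80682
  class_2: recall = 229/494 = 0.46356
Mean = (0.35370 + 0.80682 + 0.46356) / 3 = 0.5414

0.5414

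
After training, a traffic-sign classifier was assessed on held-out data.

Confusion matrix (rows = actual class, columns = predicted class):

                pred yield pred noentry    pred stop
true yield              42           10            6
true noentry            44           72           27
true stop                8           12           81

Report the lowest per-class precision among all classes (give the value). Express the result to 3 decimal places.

Per-class precision (TP/(TP+FP)):
  yield: TP=42, FP=44+8=52 → 42/94 = 0.4468
  noentry: TP=72, FP=10+12=22 → 72/94 = 0.7660
  stop: TP=81, FP=6+27=33 → 81/114 = 0.7105
Lowest is class 'yield' with precision = 0.447.

0.447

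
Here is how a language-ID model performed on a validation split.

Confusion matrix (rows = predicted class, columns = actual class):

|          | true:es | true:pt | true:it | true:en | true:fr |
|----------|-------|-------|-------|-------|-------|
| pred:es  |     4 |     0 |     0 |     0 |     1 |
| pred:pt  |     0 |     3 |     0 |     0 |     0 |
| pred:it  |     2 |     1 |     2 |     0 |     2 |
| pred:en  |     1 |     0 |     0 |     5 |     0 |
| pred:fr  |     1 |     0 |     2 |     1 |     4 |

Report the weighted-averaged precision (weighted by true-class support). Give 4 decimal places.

0.6911

Per-class precision (TP/(TP+FP)):
  es: TP=4, FP=0+0+0+1=1 → 4/5 = 0.80000
  pt: TP=3, FP=0+0+0+0=0 → 3/3 = 1.00000
  it: TP=2, FP=2+1+0+2=5 → 2/7 = 0.28571
  en: TP=5, FP=1+0+0+0=1 → 5/6 = 0.83333
  fr: TP=4, FP=1+0+2+1=4 → 4/8 = 0.50000
Weighted-precision = Σ (supportᵢ/N)·precisionᵢ with N=29: (8/29)·0.80000 + (4/29)·1.00000 + (4/29)·0.28571 + (6/29)·0.83333 + (7/29)·0.50000 = 0.6911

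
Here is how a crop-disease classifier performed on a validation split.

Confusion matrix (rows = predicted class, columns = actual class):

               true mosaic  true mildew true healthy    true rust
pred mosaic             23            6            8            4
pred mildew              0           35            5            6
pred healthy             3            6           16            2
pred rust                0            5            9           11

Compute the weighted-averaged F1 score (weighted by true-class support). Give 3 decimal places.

Per-class F1 score (2·TP/(2·TP+FP+FN)):
  mosaic: TP=23, FP=6+8+4=18, FN=0+3+0=3 → 46/67 = 0.6866
  mildew: TP=35, FP=0+5+6=11, FN=6+6+5=17 → 70/98 = 0.7143
  healthy: TP=16, FP=3+6+2=11, FN=8+5+9=22 → 32/65 = 0.4923
  rust: TP=11, FP=0+5+9=14, FN=4+6+2=12 → 22/48 = 0.4583
Weighted-F1 score = Σ (supportᵢ/N)·F1 scoreᵢ with N=139: (26/139)·0.6866 + (52/139)·0.7143 + (38/139)·0.4923 + (23/139)·0.4583 = 0.606

0.606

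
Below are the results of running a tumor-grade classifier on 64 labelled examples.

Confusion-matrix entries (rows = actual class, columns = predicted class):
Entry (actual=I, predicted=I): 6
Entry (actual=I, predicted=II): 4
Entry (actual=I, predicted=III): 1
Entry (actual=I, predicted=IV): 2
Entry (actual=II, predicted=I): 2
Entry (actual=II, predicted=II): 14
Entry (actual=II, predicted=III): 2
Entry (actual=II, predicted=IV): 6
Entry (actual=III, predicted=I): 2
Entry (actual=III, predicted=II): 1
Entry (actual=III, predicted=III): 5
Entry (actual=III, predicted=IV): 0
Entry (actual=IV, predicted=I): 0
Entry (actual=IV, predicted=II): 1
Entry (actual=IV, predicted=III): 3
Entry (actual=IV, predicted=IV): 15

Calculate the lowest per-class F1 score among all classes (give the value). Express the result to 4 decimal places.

Per-class F1 score (2·TP/(2·TP+FP+FN)):
  I: TP=6, FP=2+2+0=4, FN=4+1+2=7 → 12/23 = 0.52174
  II: TP=14, FP=4+1+1=6, FN=2+2+6=10 → 28/44 = 0.63636
  III: TP=5, FP=1+2+3=6, FN=2+1+0=3 → 10/19 = 0.52632
  IV: TP=15, FP=2+6+0=8, FN=0+1+3=4 → 30/42 = 0.71429
Lowest is class 'I' with F1 score = 0.5217.

0.5217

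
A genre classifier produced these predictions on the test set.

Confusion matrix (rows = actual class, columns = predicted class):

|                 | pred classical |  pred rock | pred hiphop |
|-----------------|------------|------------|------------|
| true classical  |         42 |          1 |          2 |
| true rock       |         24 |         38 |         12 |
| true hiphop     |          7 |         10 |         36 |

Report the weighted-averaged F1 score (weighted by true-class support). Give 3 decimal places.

Per-class F1 score (2·TP/(2·TP+FP+FN)):
  classical: TP=42, FP=24+7=31, FN=1+2=3 → 84/118 = 0.7119
  rock: TP=38, FP=1+10=11, FN=24+12=36 → 76/123 = 0.6179
  hiphop: TP=36, FP=2+12=14, FN=7+10=17 → 72/103 = 0.6990
Weighted-F1 score = Σ (supportᵢ/N)·F1 scoreᵢ with N=172: (45/172)·0.7119 + (74/172)·0.6179 + (53/172)·0.6990 = 0.667

0.667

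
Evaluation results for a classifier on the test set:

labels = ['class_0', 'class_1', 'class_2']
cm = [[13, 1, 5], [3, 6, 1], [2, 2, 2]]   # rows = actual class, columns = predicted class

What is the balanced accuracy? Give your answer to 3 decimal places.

Balanced accuracy = mean of per-class recall.
  class_0: recall = 13/19 = 0.6842
  class_1: recall = 6/10 = 0.6000
  class_2: recall = 2/6 = 0.3333
Mean = (0.6842 + 0.6000 + 0.3333) / 3 = 0.539

0.539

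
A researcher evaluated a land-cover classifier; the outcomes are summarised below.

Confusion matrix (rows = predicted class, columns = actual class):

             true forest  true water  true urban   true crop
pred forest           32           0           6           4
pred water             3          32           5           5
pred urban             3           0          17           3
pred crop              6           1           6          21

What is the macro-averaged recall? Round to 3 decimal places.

Per-class recall (TP/(TP+FN)):
  forest: TP=32, FN=3+3+6=12 → 32/44 = 0.7273
  water: TP=32, FN=0+0+1=1 → 32/33 = 0.9697
  urban: TP=17, FN=6+5+6=17 → 17/34 = 0.5000
  crop: TP=21, FN=4+5+3=12 → 21/33 = 0.6364
Macro-recall = mean = (0.7273 + 0.9697 + 0.5000 + 0.6364) / 4 = 0.708

0.708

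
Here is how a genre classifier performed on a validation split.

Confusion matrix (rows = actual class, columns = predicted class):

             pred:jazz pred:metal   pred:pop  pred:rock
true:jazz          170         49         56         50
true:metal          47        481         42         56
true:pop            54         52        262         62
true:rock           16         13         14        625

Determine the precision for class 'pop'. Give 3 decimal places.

Treat 'pop' as positive and all other classes as negative.
precision = TP/(TP+FP).
pop: TP=262, FP=56+42+14=112 → 262/374 = 0.7005

0.701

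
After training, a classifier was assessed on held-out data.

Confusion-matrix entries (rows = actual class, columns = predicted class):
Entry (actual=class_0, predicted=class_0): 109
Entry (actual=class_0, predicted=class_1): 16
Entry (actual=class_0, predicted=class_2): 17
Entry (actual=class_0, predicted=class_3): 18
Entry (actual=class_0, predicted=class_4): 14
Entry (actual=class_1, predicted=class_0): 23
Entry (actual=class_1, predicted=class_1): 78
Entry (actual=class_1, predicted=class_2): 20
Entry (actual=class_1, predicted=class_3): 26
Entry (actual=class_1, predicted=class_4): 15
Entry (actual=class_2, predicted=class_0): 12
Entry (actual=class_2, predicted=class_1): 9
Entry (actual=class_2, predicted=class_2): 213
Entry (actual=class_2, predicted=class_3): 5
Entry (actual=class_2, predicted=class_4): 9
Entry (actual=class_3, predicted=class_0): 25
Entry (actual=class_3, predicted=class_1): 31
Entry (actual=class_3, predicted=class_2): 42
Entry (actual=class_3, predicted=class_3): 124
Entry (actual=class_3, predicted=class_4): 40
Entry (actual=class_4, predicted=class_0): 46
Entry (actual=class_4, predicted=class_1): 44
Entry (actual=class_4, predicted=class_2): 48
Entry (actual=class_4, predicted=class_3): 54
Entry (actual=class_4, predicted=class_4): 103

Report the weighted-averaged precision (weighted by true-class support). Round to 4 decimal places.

0.5483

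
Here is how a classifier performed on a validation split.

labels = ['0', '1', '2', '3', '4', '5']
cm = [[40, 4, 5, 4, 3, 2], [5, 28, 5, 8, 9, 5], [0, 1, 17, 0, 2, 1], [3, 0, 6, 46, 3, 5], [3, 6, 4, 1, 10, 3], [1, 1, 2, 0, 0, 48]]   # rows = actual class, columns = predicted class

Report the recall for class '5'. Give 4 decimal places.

Take TP from the diagonal, FP from the rest of the '5' prediction marginal, FN from the rest of the '5' actual marginal.
recall = TP/(TP+FN).
5: TP=48, FN=1+1+2+0+0=4 → 48/52 = 0.92308

0.9231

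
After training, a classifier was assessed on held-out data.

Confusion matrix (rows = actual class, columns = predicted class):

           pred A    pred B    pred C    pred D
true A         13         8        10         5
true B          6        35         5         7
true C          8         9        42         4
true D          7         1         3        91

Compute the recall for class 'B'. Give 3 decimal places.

0.660

Take TP from the diagonal, FP from the rest of the 'B' prediction marginal, FN from the rest of the 'B' actual marginal.
recall = TP/(TP+FN).
B: TP=35, FN=6+5+7=18 → 35/53 = 0.6604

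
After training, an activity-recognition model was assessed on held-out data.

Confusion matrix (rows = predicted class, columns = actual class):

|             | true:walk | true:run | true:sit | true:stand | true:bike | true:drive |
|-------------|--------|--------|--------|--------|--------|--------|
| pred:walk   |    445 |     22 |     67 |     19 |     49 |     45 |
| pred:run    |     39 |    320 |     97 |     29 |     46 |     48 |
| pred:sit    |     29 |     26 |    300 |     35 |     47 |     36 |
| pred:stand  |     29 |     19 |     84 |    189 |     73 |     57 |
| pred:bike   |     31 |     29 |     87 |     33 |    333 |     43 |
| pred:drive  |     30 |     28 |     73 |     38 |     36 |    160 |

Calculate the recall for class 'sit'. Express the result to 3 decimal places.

recall = TP/(TP+FN).
sit: TP=300, FN=67+97+84+87+73=408 → 300/708 = 0.4237

0.424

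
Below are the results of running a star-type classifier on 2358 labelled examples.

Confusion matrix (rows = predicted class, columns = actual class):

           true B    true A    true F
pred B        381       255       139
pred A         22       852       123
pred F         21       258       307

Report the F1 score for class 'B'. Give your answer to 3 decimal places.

0.636

Take TP from the diagonal, FP from the rest of the 'B' prediction marginal, FN from the rest of the 'B' actual marginal.
F1 score = 2·TP/(2·TP+FP+FN).
B: TP=381, FP=255+139=394, FN=22+21=43 → 762/1199 = 0.6355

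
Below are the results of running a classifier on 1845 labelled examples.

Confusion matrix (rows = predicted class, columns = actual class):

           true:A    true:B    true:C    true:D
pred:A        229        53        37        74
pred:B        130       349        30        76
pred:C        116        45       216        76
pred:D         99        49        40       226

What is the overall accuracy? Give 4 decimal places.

0.5528

Accuracy = trace / total = (229+349+216+226=1020) / 1845 = 1020/1845 = 0.5528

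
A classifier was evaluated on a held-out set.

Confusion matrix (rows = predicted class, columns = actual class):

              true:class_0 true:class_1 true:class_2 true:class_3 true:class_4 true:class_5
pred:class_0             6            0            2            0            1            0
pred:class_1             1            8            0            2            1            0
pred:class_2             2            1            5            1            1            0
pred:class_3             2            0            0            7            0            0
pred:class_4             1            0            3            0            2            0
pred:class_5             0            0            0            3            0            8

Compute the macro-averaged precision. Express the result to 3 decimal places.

Per-class precision (TP/(TP+FP)):
  class_0: TP=6, FP=0+2+0+1+0=3 → 6/9 = 0.6667
  class_1: TP=8, FP=1+0+2+1+0=4 → 8/12 = 0.6667
  class_2: TP=5, FP=2+1+1+1+0=5 → 5/10 = 0.5000
  class_3: TP=7, FP=2+0+0+0+0=2 → 7/9 = 0.7778
  class_4: TP=2, FP=1+0+3+0+0=4 → 2/6 = 0.3333
  class_5: TP=8, FP=0+0+0+3+0=3 → 8/11 = 0.7273
Macro-precision = mean = (0.6667 + 0.6667 + 0.5000 + 0.7778 + 0.3333 + 0.7273) / 6 = 0.612

0.612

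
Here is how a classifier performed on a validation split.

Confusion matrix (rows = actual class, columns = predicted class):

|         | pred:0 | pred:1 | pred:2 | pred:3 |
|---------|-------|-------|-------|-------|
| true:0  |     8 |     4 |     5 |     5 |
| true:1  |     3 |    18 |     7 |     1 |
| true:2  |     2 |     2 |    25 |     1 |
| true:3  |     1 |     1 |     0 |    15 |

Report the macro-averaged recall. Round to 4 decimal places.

0.6750

Per-class recall (TP/(TP+FN)):
  0: TP=8, FN=4+5+5=14 → 8/22 = 0.36364
  1: TP=18, FN=3+7+1=11 → 18/29 = 0.62069
  2: TP=25, FN=2+2+1=5 → 25/30 = 0.83333
  3: TP=15, FN=1+1+0=2 → 15/17 = 0.88235
Macro-recall = mean = (0.36364 + 0.62069 + 0.83333 + 0.88235) / 4 = 0.6750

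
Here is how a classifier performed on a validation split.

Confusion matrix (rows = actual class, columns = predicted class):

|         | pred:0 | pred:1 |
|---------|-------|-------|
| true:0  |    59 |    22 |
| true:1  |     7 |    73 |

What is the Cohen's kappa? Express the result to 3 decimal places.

Observed agreement pₒ = trace/N = 132/161 = 0.8199
Expected agreement pₑ = Σ (rowᵢ·colᵢ)/N² = (81·66 + 80·95)/161² = 0.4994
κ = (pₒ − pₑ)/(1 − pₑ) = (0.8199 − 0.4994)/(1 − 0.4994) = 0.640

0.640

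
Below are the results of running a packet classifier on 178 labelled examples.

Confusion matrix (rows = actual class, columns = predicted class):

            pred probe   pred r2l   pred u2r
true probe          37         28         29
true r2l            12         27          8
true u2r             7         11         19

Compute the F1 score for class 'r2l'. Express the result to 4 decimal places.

0.4779

Treat 'r2l' as positive and all other classes as negative.
F1 score = 2·TP/(2·TP+FP+FN).
r2l: TP=27, FP=28+11=39, FN=12+8=20 → 54/113 = 0.47788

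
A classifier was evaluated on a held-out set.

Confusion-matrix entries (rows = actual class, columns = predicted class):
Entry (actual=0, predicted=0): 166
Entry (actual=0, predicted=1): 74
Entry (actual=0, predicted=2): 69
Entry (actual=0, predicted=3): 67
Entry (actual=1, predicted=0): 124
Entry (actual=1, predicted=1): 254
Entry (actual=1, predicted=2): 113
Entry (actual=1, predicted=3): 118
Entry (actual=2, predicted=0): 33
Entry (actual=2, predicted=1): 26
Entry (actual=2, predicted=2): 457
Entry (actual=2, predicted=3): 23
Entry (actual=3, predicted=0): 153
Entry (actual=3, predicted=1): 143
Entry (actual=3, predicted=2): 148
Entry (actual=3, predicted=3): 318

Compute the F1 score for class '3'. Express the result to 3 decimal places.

0.494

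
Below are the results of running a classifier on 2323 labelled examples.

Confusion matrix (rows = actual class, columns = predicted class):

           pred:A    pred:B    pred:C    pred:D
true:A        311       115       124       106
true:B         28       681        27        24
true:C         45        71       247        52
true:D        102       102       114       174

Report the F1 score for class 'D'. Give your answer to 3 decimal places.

0.410

One-vs-rest for 'D': TP = diagonal; FP = other classes predicted 'D'; FN = 'D' predicted as other.
F1 score = 2·TP/(2·TP+FP+FN).
D: TP=174, FP=106+24+52=182, FN=102+102+114=318 → 348/848 = 0.4104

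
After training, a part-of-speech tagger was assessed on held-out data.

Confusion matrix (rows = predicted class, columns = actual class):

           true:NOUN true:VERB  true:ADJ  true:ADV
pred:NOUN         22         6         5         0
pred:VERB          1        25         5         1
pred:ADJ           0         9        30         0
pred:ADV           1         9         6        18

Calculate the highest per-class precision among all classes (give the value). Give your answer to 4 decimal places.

0.7813

Per-class precision (TP/(TP+FP)):
  NOUN: TP=22, FP=6+5+0=11 → 22/33 = 0.66667
  VERB: TP=25, FP=1+5+1=7 → 25/32 = 0.78125
  ADJ: TP=30, FP=0+9+0=9 → 30/39 = 0.76923
  ADV: TP=18, FP=1+9+6=16 → 18/34 = 0.52941
Highest is class 'VERB' with precision = 0.7813.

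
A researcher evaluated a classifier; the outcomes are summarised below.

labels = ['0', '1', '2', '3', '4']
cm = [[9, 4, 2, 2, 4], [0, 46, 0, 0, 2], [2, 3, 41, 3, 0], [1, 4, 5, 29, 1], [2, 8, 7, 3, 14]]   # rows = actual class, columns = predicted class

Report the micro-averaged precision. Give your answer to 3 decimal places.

Micro-averaging pools counts across classes: ΣTP=139, ΣFP=53, ΣFN=53.
Micro-precision = TP/(TP+FP) on pooled counts = 0.724 (equals overall accuracy in single-label multiclass).

0.724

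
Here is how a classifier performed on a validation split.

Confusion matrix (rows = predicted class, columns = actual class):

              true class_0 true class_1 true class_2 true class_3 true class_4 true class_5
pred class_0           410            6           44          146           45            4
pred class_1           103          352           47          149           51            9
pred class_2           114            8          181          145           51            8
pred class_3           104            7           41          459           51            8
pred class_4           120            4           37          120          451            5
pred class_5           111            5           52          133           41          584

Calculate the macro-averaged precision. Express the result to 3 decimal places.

0.568

Per-class precision (TP/(TP+FP)):
  class_0: TP=410, FP=6+44+146+45+4=245 → 410/655 = 0.6260
  class_1: TP=352, FP=103+47+149+51+9=359 → 352/711 = 0.4951
  class_2: TP=181, FP=114+8+145+51+8=326 → 181/507 = 0.3570
  class_3: TP=459, FP=104+7+41+51+8=211 → 459/670 = 0.6851
  class_4: TP=451, FP=120+4+37+120+5=286 → 451/737 = 0.6119
  class_5: TP=584, FP=111+5+52+133+41=342 → 584/926 = 0.6307
Macro-precision = mean = (0.6260 + 0.4951 + 0.3570 + 0.6851 + 0.6119 + 0.6307) / 6 = 0.568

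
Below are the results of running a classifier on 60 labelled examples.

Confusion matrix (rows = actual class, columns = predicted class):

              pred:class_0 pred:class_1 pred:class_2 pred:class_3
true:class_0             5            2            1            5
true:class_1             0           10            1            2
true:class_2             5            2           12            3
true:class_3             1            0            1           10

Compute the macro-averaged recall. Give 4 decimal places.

0.6332

Per-class recall (TP/(TP+FN)):
  class_0: TP=5, FN=2+1+5=8 → 5/13 = 0.38462
  class_1: TP=10, FN=0+1+2=3 → 10/13 = 0.76923
  class_2: TP=12, FN=5+2+3=10 → 12/22 = 0.54545
  class_3: TP=10, FN=1+0+1=2 → 10/12 = 0.83333
Macro-recall = mean = (0.38462 + 0.76923 + 0.54545 + 0.83333) / 4 = 0.6332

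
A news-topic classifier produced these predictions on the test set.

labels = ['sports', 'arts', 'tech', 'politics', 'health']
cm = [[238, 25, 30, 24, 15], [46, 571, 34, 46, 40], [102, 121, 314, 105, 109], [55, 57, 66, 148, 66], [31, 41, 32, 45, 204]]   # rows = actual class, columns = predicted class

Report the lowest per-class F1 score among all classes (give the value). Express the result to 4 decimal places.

0.3895

Per-class F1 score (2·TP/(2·TP+FP+FN)):
  sports: TP=238, FP=46+102+55+31=234, FN=25+30+24+15=94 → 476/804 = 0.59204
  arts: TP=571, FP=25+121+57+41=244, FN=46+34+46+40=166 → 1142/1552 = 0.73582
  tech: TP=314, FP=30+34+66+32=162, FN=102+121+105+109=437 → 628/1227 = 0.51182
  politics: TP=148, FP=24+46+105+45=220, FN=55+57+66+66=244 → 296/760 = 0.38947
  health: TP=204, FP=15+40+109+66=230, FN=31+41+32+45=149 → 408/787 = 0.51842
Lowest is class 'politics' with F1 score = 0.3895.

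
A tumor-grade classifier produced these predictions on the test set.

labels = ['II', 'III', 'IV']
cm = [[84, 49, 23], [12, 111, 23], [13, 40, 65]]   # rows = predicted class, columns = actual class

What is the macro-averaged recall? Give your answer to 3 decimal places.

0.637

Per-class recall (TP/(TP+FN)):
  II: TP=84, FN=12+13=25 → 84/109 = 0.7706
  III: TP=111, FN=49+40=89 → 111/200 = 0.5550
  IV: TP=65, FN=23+23=46 → 65/111 = 0.5856
Macro-recall = mean = (0.7706 + 0.5550 + 0.5856) / 3 = 0.637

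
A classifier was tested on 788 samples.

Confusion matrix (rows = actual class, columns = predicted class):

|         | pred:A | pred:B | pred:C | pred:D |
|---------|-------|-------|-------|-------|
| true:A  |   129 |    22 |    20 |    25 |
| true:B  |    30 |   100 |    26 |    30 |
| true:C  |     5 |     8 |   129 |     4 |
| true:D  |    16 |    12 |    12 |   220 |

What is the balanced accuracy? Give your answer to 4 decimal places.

Balanced accuracy = mean of per-class recall.
  A: recall = 129/196 = 0.65816
  B: recall = 100/186 = 0.53763
  C: recall = 129/146 = 0.88356
  D: recall = 220/260 = 0.84615
Mean = (0.65816 + 0.53763 + 0.88356 + 0.84615) / 4 = 0.7314

0.7314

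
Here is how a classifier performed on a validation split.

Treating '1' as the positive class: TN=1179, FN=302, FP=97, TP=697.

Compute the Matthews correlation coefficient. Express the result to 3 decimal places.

MCC = (TP·TN − FP·FN) / √((TP+FP)(TP+FN)(TN+FP)(TN+FN))
Numerator = 697·1179 − 97·302 = 792469
Denominator = √(794·999·1276·1481) = √1498965797736 = 1224322.5873
MCC = 792469 / 1224322.5873 = 0.647

0.647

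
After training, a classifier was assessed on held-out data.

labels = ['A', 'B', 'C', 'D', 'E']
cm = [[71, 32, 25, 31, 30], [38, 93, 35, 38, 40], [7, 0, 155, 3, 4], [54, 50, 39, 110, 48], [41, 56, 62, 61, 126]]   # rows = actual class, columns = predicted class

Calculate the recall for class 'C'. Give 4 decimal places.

0.9172

Treat 'C' as positive and all other classes as negative.
recall = TP/(TP+FN).
C: TP=155, FN=7+0+3+4=14 → 155/169 = 0.91716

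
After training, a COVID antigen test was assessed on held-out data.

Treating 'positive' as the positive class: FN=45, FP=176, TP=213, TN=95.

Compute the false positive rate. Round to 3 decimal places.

0.649

FPR = FP/(FP+TN) = 176/(176+95) = 0.649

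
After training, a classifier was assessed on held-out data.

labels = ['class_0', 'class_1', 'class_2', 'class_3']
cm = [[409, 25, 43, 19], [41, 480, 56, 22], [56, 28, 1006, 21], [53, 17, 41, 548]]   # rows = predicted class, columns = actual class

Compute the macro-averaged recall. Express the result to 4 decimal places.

0.8451

Per-class recall (TP/(TP+FN)):
  class_0: TP=409, FN=41+56+53=150 → 409/559 = 0.73166
  class_1: TP=480, FN=25+28+17=70 → 480/550 = 0.87273
  class_2: TP=1006, FN=43+56+41=140 → 1006/1146 = 0.87784
  class_3: TP=548, FN=19+22+21=62 → 548/610 = 0.89836
Macro-recall = mean = (0.73166 + 0.87273 + 0.87784 + 0.89836) / 4 = 0.8451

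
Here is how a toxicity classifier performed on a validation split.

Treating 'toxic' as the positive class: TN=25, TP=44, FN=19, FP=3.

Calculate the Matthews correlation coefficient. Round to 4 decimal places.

MCC = (TP·TN − FP·FN) / √((TP+FP)(TP+FN)(TN+FP)(TN+FN))
Numerator = 44·25 − 3·19 = 1043
Denominator = √(47·63·28·44) = √3647952 = 1909.9613
MCC = 1043 / 1909.9613 = 0.5461

0.5461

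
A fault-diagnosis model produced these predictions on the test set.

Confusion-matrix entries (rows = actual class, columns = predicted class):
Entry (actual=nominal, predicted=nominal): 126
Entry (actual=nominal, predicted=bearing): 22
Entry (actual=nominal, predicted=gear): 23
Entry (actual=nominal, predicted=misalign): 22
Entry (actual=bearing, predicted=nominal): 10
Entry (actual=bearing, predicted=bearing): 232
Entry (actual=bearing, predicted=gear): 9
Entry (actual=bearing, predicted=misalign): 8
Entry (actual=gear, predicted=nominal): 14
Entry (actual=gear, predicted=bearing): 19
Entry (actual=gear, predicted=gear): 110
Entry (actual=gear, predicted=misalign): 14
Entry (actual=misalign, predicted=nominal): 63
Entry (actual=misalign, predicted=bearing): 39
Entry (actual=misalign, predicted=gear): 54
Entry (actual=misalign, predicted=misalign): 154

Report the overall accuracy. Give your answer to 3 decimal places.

Accuracy = trace / total = (126+232+110+154=622) / 919 = 622/919 = 0.677

0.677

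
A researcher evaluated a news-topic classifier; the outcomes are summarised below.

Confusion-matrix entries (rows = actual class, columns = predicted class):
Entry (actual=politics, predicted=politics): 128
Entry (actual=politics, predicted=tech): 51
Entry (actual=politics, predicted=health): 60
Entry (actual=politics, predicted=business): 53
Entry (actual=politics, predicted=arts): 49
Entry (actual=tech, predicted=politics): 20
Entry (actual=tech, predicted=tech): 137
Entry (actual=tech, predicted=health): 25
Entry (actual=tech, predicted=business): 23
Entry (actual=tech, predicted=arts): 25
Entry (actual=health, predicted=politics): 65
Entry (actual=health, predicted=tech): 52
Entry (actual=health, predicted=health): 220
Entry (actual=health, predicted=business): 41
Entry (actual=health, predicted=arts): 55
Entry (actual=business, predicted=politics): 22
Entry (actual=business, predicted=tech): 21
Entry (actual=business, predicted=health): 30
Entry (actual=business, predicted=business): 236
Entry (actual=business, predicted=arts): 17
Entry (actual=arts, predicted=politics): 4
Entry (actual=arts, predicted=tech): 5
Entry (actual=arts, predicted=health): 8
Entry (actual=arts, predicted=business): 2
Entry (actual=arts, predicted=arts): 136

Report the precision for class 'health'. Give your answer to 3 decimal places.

precision = TP/(TP+FP).
health: TP=220, FP=60+25+30+8=123 → 220/343 = 0.6414

0.641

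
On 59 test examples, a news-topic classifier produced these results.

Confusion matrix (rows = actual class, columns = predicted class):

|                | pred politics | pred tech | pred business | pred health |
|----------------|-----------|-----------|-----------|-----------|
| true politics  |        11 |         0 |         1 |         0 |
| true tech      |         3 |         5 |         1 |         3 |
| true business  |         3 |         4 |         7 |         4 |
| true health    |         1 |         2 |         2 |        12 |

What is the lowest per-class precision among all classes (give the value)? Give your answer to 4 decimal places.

Per-class precision (TP/(TP+FP)):
  politics: TP=11, FP=3+3+1=7 → 11/18 = 0.61111
  tech: TP=5, FP=0+4+2=6 → 5/11 = 0.45455
  business: TP=7, FP=1+1+2=4 → 7/11 = 0.63636
  health: TP=12, FP=0+3+4=7 → 12/19 = 0.63158
Lowest is class 'tech' with precision = 0.4545.

0.4545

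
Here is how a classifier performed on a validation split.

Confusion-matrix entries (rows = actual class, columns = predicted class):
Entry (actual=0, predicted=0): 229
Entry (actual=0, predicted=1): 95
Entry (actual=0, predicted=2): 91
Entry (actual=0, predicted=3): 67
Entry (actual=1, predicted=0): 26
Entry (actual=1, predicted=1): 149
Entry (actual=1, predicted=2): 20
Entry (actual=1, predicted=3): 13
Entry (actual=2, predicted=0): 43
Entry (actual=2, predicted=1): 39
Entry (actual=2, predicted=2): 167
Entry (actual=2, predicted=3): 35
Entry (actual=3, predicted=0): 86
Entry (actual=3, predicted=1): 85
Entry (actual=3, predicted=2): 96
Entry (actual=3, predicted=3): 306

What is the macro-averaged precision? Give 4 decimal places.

0.5437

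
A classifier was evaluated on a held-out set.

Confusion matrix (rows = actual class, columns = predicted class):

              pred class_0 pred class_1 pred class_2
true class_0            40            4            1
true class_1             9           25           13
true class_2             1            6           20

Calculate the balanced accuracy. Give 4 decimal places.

0.7205

Balanced accuracy = mean of per-class recall.
  class_0: recall = 40/45 = 0.88889
  class_1: recall = 25/47 = 0.53191
  class_2: recall = 20/27 = 0.74074
Mean = (0.88889 + 0.53191 + 0.74074) / 3 = 0.7205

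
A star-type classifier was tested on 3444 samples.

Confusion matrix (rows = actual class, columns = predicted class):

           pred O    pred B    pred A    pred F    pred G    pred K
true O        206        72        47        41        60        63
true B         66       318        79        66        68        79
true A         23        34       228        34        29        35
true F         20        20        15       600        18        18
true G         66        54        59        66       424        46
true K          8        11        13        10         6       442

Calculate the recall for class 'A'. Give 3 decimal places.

Take TP from the diagonal, FP from the rest of the 'A' prediction marginal, FN from the rest of the 'A' actual marginal.
recall = TP/(TP+FN).
A: TP=228, FN=23+34+34+29+35=155 → 228/383 = 0.5953

0.595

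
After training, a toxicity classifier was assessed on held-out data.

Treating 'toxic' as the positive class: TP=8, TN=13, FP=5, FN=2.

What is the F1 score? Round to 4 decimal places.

0.6957

Precision = TP/(TP+FP) = 8/13 = 0.6154
Recall = TP/(TP+FN) = 8/10 = 0.8000
F1 = 2·TP/(2·TP+FP+FN) = 16/23 = 0.6957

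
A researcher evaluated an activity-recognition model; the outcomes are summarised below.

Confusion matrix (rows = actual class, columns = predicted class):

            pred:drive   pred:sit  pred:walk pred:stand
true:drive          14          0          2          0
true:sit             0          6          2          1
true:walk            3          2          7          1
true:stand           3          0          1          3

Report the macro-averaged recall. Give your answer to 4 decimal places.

0.6272

Per-class recall (TP/(TP+FN)):
  drive: TP=14, FN=0+2+0=2 → 14/16 = 0.87500
  sit: TP=6, FN=0+2+1=3 → 6/9 = 0.66667
  walk: TP=7, FN=3+2+1=6 → 7/13 = 0.53846
  stand: TP=3, FN=3+0+1=4 → 3/7 = 0.42857
Macro-recall = mean = (0.87500 + 0.66667 + 0.53846 + 0.42857) / 4 = 0.6272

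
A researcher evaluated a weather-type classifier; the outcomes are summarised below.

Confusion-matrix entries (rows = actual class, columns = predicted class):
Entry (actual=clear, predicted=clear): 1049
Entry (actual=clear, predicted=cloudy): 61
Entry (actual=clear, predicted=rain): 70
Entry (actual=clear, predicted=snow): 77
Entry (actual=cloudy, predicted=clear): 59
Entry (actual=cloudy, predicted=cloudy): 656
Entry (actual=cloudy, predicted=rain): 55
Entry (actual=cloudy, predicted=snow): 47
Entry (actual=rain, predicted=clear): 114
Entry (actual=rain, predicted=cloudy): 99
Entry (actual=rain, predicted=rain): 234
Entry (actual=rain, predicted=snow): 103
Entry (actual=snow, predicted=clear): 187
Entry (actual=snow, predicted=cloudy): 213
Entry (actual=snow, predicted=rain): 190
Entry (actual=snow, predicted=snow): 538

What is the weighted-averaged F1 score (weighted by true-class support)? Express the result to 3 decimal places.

0.652

Per-class F1 score (2·TP/(2·TP+FP+FN)):
  clear: TP=1049, FP=59+114+187=360, FN=61+70+77=208 → 2098/2666 = 0.7869
  cloudy: TP=656, FP=61+99+213=373, FN=59+55+47=161 → 1312/1846 = 0.7107
  rain: TP=234, FP=70+55+190=315, FN=114+99+103=316 → 468/1099 = 0.4258
  snow: TP=538, FP=77+47+103=227, FN=187+213+190=590 → 1076/1893 = 0.5684
Weighted-F1 score = Σ (supportᵢ/N)·F1 scoreᵢ with N=3752: (1257/3752)·0.7869 + (817/3752)·0.7107 + (550/3752)·0.4258 + (1128/3752)·0.5684 = 0.652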